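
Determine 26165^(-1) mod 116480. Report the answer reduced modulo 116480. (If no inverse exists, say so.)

no inverse exists

Euclidean algorithm on 116480, 26165:
116480 = 4*26165 + 11820
26165 = 2*11820 + 2525
11820 = 4*2525 + 1720
2525 = 1*1720 + 805
1720 = 2*805 + 110
805 = 7*110 + 35
110 = 3*35 + 5
35 = 7*5 + 0
The gcd is 5, not 1, hence no inverse exists.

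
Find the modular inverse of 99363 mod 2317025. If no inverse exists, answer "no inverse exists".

gcd(2317025, 99363) by repeated division:
2317025 = 23·99363 + 31676
99363 = 3·31676 + 4335
31676 = 7·4335 + 1331
4335 = 3·1331 + 342
1331 = 3·342 + 305
342 = 1·305 + 37
305 = 8·37 + 9
37 = 4·9 + 1
9 = 9·1 + 0
Since gcd(99363, 2317025) = 1, back-substitute to write 1 as a combination:
1 = 37 − 4·9
1 = −4·305 + 33·37
1 = 33·342 − 37·305
1 = −37·1331 + 144·342
1 = 144·4335 − 469·1331
1 = −469·31676 + 3427·4335
1 = 3427·99363 − 10750·31676
1 = −10750·2317025 + 250677·99363
So 99363·250677 ≡ 1 (mod 2317025).

250677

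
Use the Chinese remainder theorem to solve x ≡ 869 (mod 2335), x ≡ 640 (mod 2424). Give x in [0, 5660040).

1469584

Write x = 869 + 2335·k. Then 2335·k ≡ 640 − 869 ≡ 2195 (mod 2424).
Need 2335⁻¹ mod 2424. Extended Euclid on (2424, 2335):
2424 = 1*2335 + 89
2335 = 26*89 + 21
89 = 4*21 + 5
21 = 4*5 + 1
5 = 5*1 + 0
Back-substitute:
1 = 21 − 4·5
1 = −4·89 + 17·21
1 = 17·2335 − 446·89
1 = −446·2424 + 463·2335
2335⁻¹ ≡ 463 (mod 2424), so k ≡ 463·2195 ≡ 629 (mod 2424).
x = 869 + 2335·629 = 1469584.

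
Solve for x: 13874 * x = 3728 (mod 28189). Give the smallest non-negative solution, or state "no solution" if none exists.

gcd(13874, 28189):
28189 = 2*13874 + 441
13874 = 31*441 + 203
441 = 2*203 + 35
203 = 5*35 + 28
35 = 1*28 + 7
28 = 4*7 + 0
gcd = 7, but 7 ∤ 3728, so the congruence has no solution.

no solution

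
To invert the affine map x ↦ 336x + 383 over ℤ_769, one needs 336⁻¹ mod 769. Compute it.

547

Run Euclid on (769, 336):
769 = 2*336 + 97
336 = 3*97 + 45
97 = 2*45 + 7
45 = 6*7 + 3
7 = 2*3 + 1
3 = 3*1 + 0
gcd = 1, so the inverse exists. Back-substitute:
1 = 7 − 2·3
1 = −2·45 + 13·7
1 = 13·97 − 28·45
1 = −28·336 + 97·97
1 = 97·769 − 222·336
Thus 336·(-222) ≡ 1 (mod 769); reducing, -222 mod 769 = 547.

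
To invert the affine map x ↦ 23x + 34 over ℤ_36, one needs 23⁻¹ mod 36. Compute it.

Extended Euclidean algorithm:
36 = 1*23 + 13
23 = 1*13 + 10
13 = 1*10 + 3
10 = 3*3 + 1
3 = 3*1 + 0
Since gcd(23, 36) = 1, back-substitute to write 1 as a combination:
1 = 10 − 3·3
1 = −3·13 + 4·10
1 = 4·23 − 7·13
1 = −7·36 + 11·23
So 23·11 ≡ 1 (mod 36).

11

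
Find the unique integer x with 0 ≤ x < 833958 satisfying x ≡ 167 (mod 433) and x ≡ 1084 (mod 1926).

Write x = 167 + 433·k. Then 433·k ≡ 1084 − 167 ≡ 917 (mod 1926).
Need 433⁻¹ mod 1926. Extended Euclid on (1926, 433):
1926 = 4·433 + 194
433 = 2·194 + 45
194 = 4·45 + 14
45 = 3·14 + 3
14 = 4·3 + 2
3 = 1·2 + 1
2 = 2·1 + 0
Back-substitute:
1 = 3 − 2
1 = −14 + 5·3
1 = 5·45 − 16·14
1 = −16·194 + 69·45
1 = 69·433 − 154·194
1 = −154·1926 + 685·433
433⁻¹ ≡ 685 (mod 1926), so k ≡ 685·917 ≡ 269 (mod 1926).
x = 167 + 433·269 = 116644.

116644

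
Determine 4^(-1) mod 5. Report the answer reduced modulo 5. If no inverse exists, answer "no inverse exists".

Apply the Euclidean algorithm to 5 and 4:
5 = 1×4 + 1
4 = 4×1 + 0
The gcd is 1. Working backward:
1 = 5 − 4
So 4·(-1) ≡ 1 (mod 5), and -1 ≡ 4 (mod 5).

4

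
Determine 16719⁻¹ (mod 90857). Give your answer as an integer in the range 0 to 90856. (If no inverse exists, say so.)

gcd(90857, 16719) by repeated division:
90857 = 5*16719 + 7262
16719 = 2*7262 + 2195
7262 = 3*2195 + 677
2195 = 3*677 + 164
677 = 4*164 + 21
164 = 7*21 + 17
21 = 1*17 + 4
17 = 4*4 + 1
4 = 4*1 + 0
The gcd is 1. Working backward:
1 = 17 − 4·4
1 = −4·21 + 5·17
1 = 5·164 − 39·21
1 = −39·677 + 161·164
1 = 161·2195 − 522·677
1 = −522·7262 + 1727·2195
1 = 1727·16719 − 3976·7262
1 = −3976·90857 + 21607·16719
So 16719·21607 ≡ 1 (mod 90857).

21607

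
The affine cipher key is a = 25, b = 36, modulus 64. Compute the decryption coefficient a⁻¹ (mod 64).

Extended Euclidean algorithm:
64 = 2×25 + 14
25 = 1×14 + 11
14 = 1×11 + 3
11 = 3×3 + 2
3 = 1×2 + 1
2 = 2×1 + 0
Since gcd(25, 64) = 1, back-substitute to write 1 as a combination:
1 = 3 − 2
1 = −11 + 4·3
1 = 4·14 − 5·11
1 = −5·25 + 9·14
1 = 9·64 − 23·25
So 25·(-23) ≡ 1 (mod 64), and -23 ≡ 41 (mod 64).

41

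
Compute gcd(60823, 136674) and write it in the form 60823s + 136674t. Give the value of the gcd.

1

Apply Euclid's algorithm to 136674 and 60823:
136674 = 2·60823 + 15028
60823 = 4·15028 + 711
15028 = 21·711 + 97
711 = 7·97 + 32
97 = 3·32 + 1
32 = 32·1 + 0
gcd(60823, 136674) = 1.
Working backward:
1 = 97 − 3·32
1 = −3·711 + 22·97
1 = 22·15028 − 465·711
1 = −465·60823 + 1882·15028
1 = 1882·136674 − 4229·60823
So 1 = (1882)·136674 + (-4229)·60823.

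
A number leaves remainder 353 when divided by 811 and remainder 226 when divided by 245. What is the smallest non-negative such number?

Write x = 353 + 811·k. Then 811·k ≡ 226 − 353 ≡ 118 (mod 245).
Need 811⁻¹ mod 245. Extended Euclid on (245, 76):
245 = 3×76 + 17
76 = 4×17 + 8
17 = 2×8 + 1
8 = 8×1 + 0
Back-substitute:
1 = 17 − 2·8
1 = −2·76 + 9·17
1 = 9·245 − 29·76
811⁻¹ ≡ 216 (mod 245), so k ≡ 216·118 ≡ 8 (mod 245).
x = 353 + 811·8 = 6841.

6841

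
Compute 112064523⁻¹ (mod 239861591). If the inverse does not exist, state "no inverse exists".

Run Euclid on (239861591, 112064523):
239861591 = 2×112064523 + 15732545
112064523 = 7×15732545 + 1936708
15732545 = 8×1936708 + 238881
1936708 = 8×238881 + 25660
238881 = 9×25660 + 7941
25660 = 3×7941 + 1837
7941 = 4×1837 + 593
1837 = 3×593 + 58
593 = 10×58 + 13
58 = 4×13 + 6
13 = 2×6 + 1
6 = 6×1 + 0
Since gcd(112064523, 239861591) = 1, back-substitute to write 1 as a combination:
1 = 13 − 2·6
1 = −2·58 + 9·13
1 = 9·593 − 92·58
1 = −92·1837 + 285·593
1 = 285·7941 − 1232·1837
1 = −1232·25660 + 3981·7941
1 = 3981·238881 − 37061·25660
1 = −37061·1936708 + 300469·238881
1 = 300469·15732545 − 2440813·1936708
1 = −2440813·112064523 + 17386160·15732545
1 = 17386160·239861591 − 37213133·112064523
Hence 112064523⁻¹ ≡ -37213133 ≡ 202648458 (mod 239861591).

202648458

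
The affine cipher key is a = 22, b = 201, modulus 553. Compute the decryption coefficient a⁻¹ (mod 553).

176

Apply the Euclidean algorithm to 553 and 22:
553 = 25×22 + 3
22 = 7×3 + 1
3 = 3×1 + 0
gcd = 1, so the inverse exists. Back-substitute:
1 = 22 − 7·3
1 = −7·553 + 176·22
So 22·176 ≡ 1 (mod 553).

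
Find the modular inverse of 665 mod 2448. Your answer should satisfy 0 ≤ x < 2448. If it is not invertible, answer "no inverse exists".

Run Euclid on (2448, 665):
2448 = 3*665 + 453
665 = 1*453 + 212
453 = 2*212 + 29
212 = 7*29 + 9
29 = 3*9 + 2
9 = 4*2 + 1
2 = 2*1 + 0
Since gcd(665, 2448) = 1, back-substitute to write 1 as a combination:
1 = 9 − 4·2
1 = −4·29 + 13·9
1 = 13·212 − 95·29
1 = −95·453 + 203·212
1 = 203·665 − 298·453
1 = −298·2448 + 1097·665
So 665·1097 ≡ 1 (mod 2448).

1097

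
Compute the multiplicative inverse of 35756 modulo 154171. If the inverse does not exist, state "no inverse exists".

Extended Euclidean algorithm:
154171 = 4*35756 + 11147
35756 = 3*11147 + 2315
11147 = 4*2315 + 1887
2315 = 1*1887 + 428
1887 = 4*428 + 175
428 = 2*175 + 78
175 = 2*78 + 19
78 = 4*19 + 2
19 = 9*2 + 1
2 = 2*1 + 0
Since gcd(35756, 154171) = 1, back-substitute to write 1 as a combination:
1 = 19 − 9·2
1 = −9·78 + 37·19
1 = 37·175 − 83·78
1 = −83·428 + 203·175
1 = 203·1887 − 895·428
1 = −895·2315 + 1098·1887
1 = 1098·11147 − 5287·2315
1 = −5287·35756 + 16959·11147
1 = 16959·154171 − 73123·35756
Thus 35756·(-73123) ≡ 1 (mod 154171); reducing, -73123 mod 154171 = 81048.

81048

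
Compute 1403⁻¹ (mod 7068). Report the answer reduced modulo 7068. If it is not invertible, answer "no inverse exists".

2267

Extended Euclidean algorithm:
7068 = 5×1403 + 53
1403 = 26×53 + 25
53 = 2×25 + 3
25 = 8×3 + 1
3 = 3×1 + 0
The gcd is 1. Working backward:
1 = 25 − 8·3
1 = −8·53 + 17·25
1 = 17·1403 − 450·53
1 = −450·7068 + 2267·1403
So 1403·2267 ≡ 1 (mod 7068).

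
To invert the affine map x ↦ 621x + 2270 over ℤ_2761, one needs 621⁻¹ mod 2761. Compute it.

2143

gcd(2761, 621) by repeated division:
2761 = 4×621 + 277
621 = 2×277 + 67
277 = 4×67 + 9
67 = 7×9 + 4
9 = 2×4 + 1
4 = 4×1 + 0
The gcd is 1. Working backward:
1 = 9 − 2·4
1 = −2·67 + 15·9
1 = 15·277 − 62·67
1 = −62·621 + 139·277
1 = 139·2761 − 618·621
Thus 621·(-618) ≡ 1 (mod 2761); reducing, -618 mod 2761 = 2143.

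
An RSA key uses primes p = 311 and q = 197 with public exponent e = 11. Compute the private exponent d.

16571

φ(n) = (p−1)(q−1) = 310·196 = 60760.
Need d with 11·d ≡ 1 (mod 60760). Apply the extended Euclidean algorithm:
60760 = 5523×11 + 7
11 = 1×7 + 4
7 = 1×4 + 3
4 = 1×3 + 1
3 = 3×1 + 0
Back-substitute:
1 = 4 − 3
1 = −7 + 2·4
1 = 2·11 − 3·7
1 = −3·60760 + 16571·11
So 11·16571 ≡ 1 (mod 60760), hence d = 16571.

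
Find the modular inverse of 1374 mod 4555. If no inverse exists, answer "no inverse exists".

3219

Apply the Euclidean algorithm to 4555 and 1374:
4555 = 3×1374 + 433
1374 = 3×433 + 75
433 = 5×75 + 58
75 = 1×58 + 17
58 = 3×17 + 7
17 = 2×7 + 3
7 = 2×3 + 1
3 = 3×1 + 0
Since gcd(1374, 4555) = 1, back-substitute to write 1 as a combination:
1 = 7 − 2·3
1 = −2·17 + 5·7
1 = 5·58 − 17·17
1 = −17·75 + 22·58
1 = 22·433 − 127·75
1 = −127·1374 + 403·433
1 = 403·4555 − 1336·1374
Thus 1374·(-1336) ≡ 1 (mod 4555); reducing, -1336 mod 4555 = 3219.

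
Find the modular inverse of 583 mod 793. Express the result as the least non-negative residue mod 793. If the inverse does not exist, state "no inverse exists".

Run Euclid on (793, 583):
793 = 1*583 + 210
583 = 2*210 + 163
210 = 1*163 + 47
163 = 3*47 + 22
47 = 2*22 + 3
22 = 7*3 + 1
3 = 3*1 + 0
Since gcd(583, 793) = 1, back-substitute to write 1 as a combination:
1 = 22 − 7·3
1 = −7·47 + 15·22
1 = 15·163 − 52·47
1 = −52·210 + 67·163
1 = 67·583 − 186·210
1 = −186·793 + 253·583
So 583·253 ≡ 1 (mod 793).

253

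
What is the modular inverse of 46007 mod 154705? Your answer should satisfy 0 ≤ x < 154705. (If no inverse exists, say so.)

Extended Euclidean algorithm:
154705 = 3×46007 + 16684
46007 = 2×16684 + 12639
16684 = 1×12639 + 4045
12639 = 3×4045 + 504
4045 = 8×504 + 13
504 = 38×13 + 10
13 = 1×10 + 3
10 = 3×3 + 1
3 = 3×1 + 0
Since gcd(46007, 154705) = 1, back-substitute to write 1 as a combination:
1 = 10 − 3·3
1 = −3·13 + 4·10
1 = 4·504 − 155·13
1 = −155·4045 + 1244·504
1 = 1244·12639 − 3887·4045
1 = −3887·16684 + 5131·12639
1 = 5131·46007 − 14149·16684
1 = −14149·154705 + 47578·46007
So 46007·47578 ≡ 1 (mod 154705).

47578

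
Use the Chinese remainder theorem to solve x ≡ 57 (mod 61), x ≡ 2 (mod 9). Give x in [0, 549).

362

Write x = 57 + 61·k. Then 61·k ≡ 2 − 57 ≡ 8 (mod 9).
Need 61⁻¹ mod 9. Extended Euclid on (9, 7):
9 = 1*7 + 2
7 = 3*2 + 1
2 = 2*1 + 0
Back-substitute:
1 = 7 − 3·2
1 = −3·9 + 4·7
61⁻¹ ≡ 4 (mod 9), so k ≡ 4·8 ≡ 5 (mod 9).
x = 57 + 61·5 = 362.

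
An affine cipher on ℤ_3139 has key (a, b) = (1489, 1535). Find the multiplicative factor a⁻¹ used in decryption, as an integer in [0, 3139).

Apply the Euclidean algorithm to 3139 and 1489:
3139 = 2·1489 + 161
1489 = 9·161 + 40
161 = 4·40 + 1
40 = 40·1 + 0
gcd = 1, so the inverse exists. Back-substitute:
1 = 161 − 4·40
1 = −4·1489 + 37·161
1 = 37·3139 − 78·1489
So 1489·(-78) ≡ 1 (mod 3139), and -78 ≡ 3061 (mod 3139).

3061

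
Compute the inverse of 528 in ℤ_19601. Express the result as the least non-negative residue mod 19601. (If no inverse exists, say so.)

17188

gcd(19601, 528) by repeated division:
19601 = 37*528 + 65
528 = 8*65 + 8
65 = 8*8 + 1
8 = 8*1 + 0
Since gcd(528, 19601) = 1, back-substitute to write 1 as a combination:
1 = 65 − 8·8
1 = −8·528 + 65·65
1 = 65·19601 − 2413·528
Thus 528·(-2413) ≡ 1 (mod 19601); reducing, -2413 mod 19601 = 17188.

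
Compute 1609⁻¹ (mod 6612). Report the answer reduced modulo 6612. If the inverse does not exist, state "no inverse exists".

gcd(6612, 1609) by repeated division:
6612 = 4*1609 + 176
1609 = 9*176 + 25
176 = 7*25 + 1
25 = 25*1 + 0
The gcd is 1. Working backward:
1 = 176 − 7·25
1 = −7·1609 + 64·176
1 = 64·6612 − 263·1609
Thus 1609·(-263) ≡ 1 (mod 6612); reducing, -263 mod 6612 = 6349.

6349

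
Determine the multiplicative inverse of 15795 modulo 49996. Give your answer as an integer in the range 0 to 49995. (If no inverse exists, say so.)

40307

Extended Euclidean algorithm:
49996 = 3*15795 + 2611
15795 = 6*2611 + 129
2611 = 20*129 + 31
129 = 4*31 + 5
31 = 6*5 + 1
5 = 5*1 + 0
Since gcd(15795, 49996) = 1, back-substitute to write 1 as a combination:
1 = 31 − 6·5
1 = −6·129 + 25·31
1 = 25·2611 − 506·129
1 = −506·15795 + 3061·2611
1 = 3061·49996 − 9689·15795
Hence 15795⁻¹ ≡ -9689 ≡ 40307 (mod 49996).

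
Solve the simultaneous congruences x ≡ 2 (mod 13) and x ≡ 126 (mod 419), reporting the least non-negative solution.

964

Write x = 2 + 13·k. Then 13·k ≡ 126 − 2 ≡ 124 (mod 419).
Need 13⁻¹ mod 419. Extended Euclid on (419, 13):
419 = 32×13 + 3
13 = 4×3 + 1
3 = 3×1 + 0
Back-substitute:
1 = 13 − 4·3
1 = −4·419 + 129·13
13⁻¹ ≡ 129 (mod 419), so k ≡ 129·124 ≡ 74 (mod 419).
x = 2 + 13·74 = 964.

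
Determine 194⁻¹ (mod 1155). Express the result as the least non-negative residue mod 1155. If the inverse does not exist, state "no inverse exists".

899

gcd(1155, 194) by repeated division:
1155 = 5×194 + 185
194 = 1×185 + 9
185 = 20×9 + 5
9 = 1×5 + 4
5 = 1×4 + 1
4 = 4×1 + 0
Since gcd(194, 1155) = 1, back-substitute to write 1 as a combination:
1 = 5 − 4
1 = −9 + 2·5
1 = 2·185 − 41·9
1 = −41·194 + 43·185
1 = 43·1155 − 256·194
Hence 194⁻¹ ≡ -256 ≡ 899 (mod 1155).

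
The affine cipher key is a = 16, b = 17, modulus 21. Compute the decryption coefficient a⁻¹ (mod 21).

Extended Euclidean algorithm:
21 = 1*16 + 5
16 = 3*5 + 1
5 = 5*1 + 0
Since gcd(16, 21) = 1, back-substitute to write 1 as a combination:
1 = 16 − 3·5
1 = −3·21 + 4·16
So 16·4 ≡ 1 (mod 21).

4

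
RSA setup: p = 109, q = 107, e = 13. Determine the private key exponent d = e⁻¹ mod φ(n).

φ(n) = (p−1)(q−1) = 108·106 = 11448.
Need d with 13·d ≡ 1 (mod 11448). Apply the extended Euclidean algorithm:
11448 = 880*13 + 8
13 = 1*8 + 5
8 = 1*5 + 3
5 = 1*3 + 2
3 = 1*2 + 1
2 = 2*1 + 0
Back-substitute:
1 = 3 − 2
1 = −5 + 2·3
1 = 2·8 − 3·5
1 = −3·13 + 5·8
1 = 5·11448 − 4403·13
So 13·(-4403) ≡ 1 (mod 11448), hence d ≡ -4403 ≡ 7045 (mod 11448).

7045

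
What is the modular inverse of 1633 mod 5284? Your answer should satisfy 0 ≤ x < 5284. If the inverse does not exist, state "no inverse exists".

Apply the Euclidean algorithm to 5284 and 1633:
5284 = 3·1633 + 385
1633 = 4·385 + 93
385 = 4·93 + 13
93 = 7·13 + 2
13 = 6·2 + 1
2 = 2·1 + 0
gcd = 1, so the inverse exists. Back-substitute:
1 = 13 − 6·2
1 = −6·93 + 43·13
1 = 43·385 − 178·93
1 = −178·1633 + 755·385
1 = 755·5284 − 2443·1633
So 1633·(-2443) ≡ 1 (mod 5284), and -2443 ≡ 2841 (mod 5284).

2841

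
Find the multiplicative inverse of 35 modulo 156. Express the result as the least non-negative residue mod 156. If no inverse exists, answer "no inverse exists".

Run Euclid on (156, 35):
156 = 4*35 + 16
35 = 2*16 + 3
16 = 5*3 + 1
3 = 3*1 + 0
Since gcd(35, 156) = 1, back-substitute to write 1 as a combination:
1 = 16 − 5·3
1 = −5·35 + 11·16
1 = 11·156 − 49·35
Thus 35·(-49) ≡ 1 (mod 156); reducing, -49 mod 156 = 107.

107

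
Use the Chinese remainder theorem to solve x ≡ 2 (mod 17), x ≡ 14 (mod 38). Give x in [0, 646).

Write x = 2 + 17·k. Then 17·k ≡ 14 − 2 ≡ 12 (mod 38).
Need 17⁻¹ mod 38. Extended Euclid on (38, 17):
38 = 2×17 + 4
17 = 4×4 + 1
4 = 4×1 + 0
Back-substitute:
1 = 17 − 4·4
1 = −4·38 + 9·17
17⁻¹ ≡ 9 (mod 38), so k ≡ 9·12 ≡ 32 (mod 38).
x = 2 + 17·32 = 546.

546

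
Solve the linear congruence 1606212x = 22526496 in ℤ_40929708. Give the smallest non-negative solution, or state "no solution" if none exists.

First find gcd(1606212, 40929708):
40929708 = 25×1606212 + 774408
1606212 = 2×774408 + 57396
774408 = 13×57396 + 28260
57396 = 2×28260 + 876
28260 = 32×876 + 228
876 = 3×228 + 192
228 = 1×192 + 36
192 = 5×36 + 12
36 = 3×12 + 0
gcd = 12 and 12 | 22526496, so solutions exist. Divide through by 12: 133851x ≡ 1877208 (mod 3410809).
Now find 133851⁻¹ mod 3410809:
3410809 = 25*133851 + 64534
133851 = 2*64534 + 4783
64534 = 13*4783 + 2355
4783 = 2*2355 + 73
2355 = 32*73 + 19
73 = 3*19 + 16
19 = 1*16 + 3
16 = 5*3 + 1
3 = 3*1 + 0
Back-substitute:
1 = 16 − 5·3
1 = −5·19 + 6·16
1 = 6·73 − 23·19
1 = −23·2355 + 742·73
1 = 742·4783 − 1507·2355
1 = −1507·64534 + 20333·4783
1 = 20333·133851 − 42173·64534
1 = −42173·3410809 + 1074658·133851
So 133851⁻¹ ≡ 1074658 (mod 3410809).
Then x ≡ 1074658·1877208 ≡ 2914533 (mod 3410809); the smallest non-negative solution is x = 2914533.

2914533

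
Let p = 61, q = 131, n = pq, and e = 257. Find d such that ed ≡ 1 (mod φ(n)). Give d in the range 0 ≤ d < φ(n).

7193

φ(n) = (p−1)(q−1) = 60·130 = 7800.
Need d with 257·d ≡ 1 (mod 7800). Apply the extended Euclidean algorithm:
7800 = 30*257 + 90
257 = 2*90 + 77
90 = 1*77 + 13
77 = 5*13 + 12
13 = 1*12 + 1
12 = 12*1 + 0
Back-substitute:
1 = 13 − 12
1 = −77 + 6·13
1 = 6·90 − 7·77
1 = −7·257 + 20·90
1 = 20·7800 − 607·257
So 257·(-607) ≡ 1 (mod 7800), hence d ≡ -607 ≡ 7193 (mod 7800).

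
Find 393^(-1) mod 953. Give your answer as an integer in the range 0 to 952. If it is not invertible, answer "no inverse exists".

97

Extended Euclidean algorithm:
953 = 2·393 + 167
393 = 2·167 + 59
167 = 2·59 + 49
59 = 1·49 + 10
49 = 4·10 + 9
10 = 1·9 + 1
9 = 9·1 + 0
gcd = 1, so the inverse exists. Back-substitute:
1 = 10 − 9
1 = −49 + 5·10
1 = 5·59 − 6·49
1 = −6·167 + 17·59
1 = 17·393 − 40·167
1 = −40·953 + 97·393
So 393·97 ≡ 1 (mod 953).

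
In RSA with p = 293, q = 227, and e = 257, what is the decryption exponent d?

63681

φ(n) = (p−1)(q−1) = 292·226 = 65992.
Need d with 257·d ≡ 1 (mod 65992). Apply the extended Euclidean algorithm:
65992 = 256·257 + 200
257 = 1·200 + 57
200 = 3·57 + 29
57 = 1·29 + 28
29 = 1·28 + 1
28 = 28·1 + 0
Back-substitute:
1 = 29 − 28
1 = −57 + 2·29
1 = 2·200 − 7·57
1 = −7·257 + 9·200
1 = 9·65992 − 2311·257
So 257·(-2311) ≡ 1 (mod 65992), hence d ≡ -2311 ≡ 63681 (mod 65992).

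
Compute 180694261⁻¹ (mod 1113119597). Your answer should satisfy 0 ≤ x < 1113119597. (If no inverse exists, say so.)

Apply the Euclidean algorithm to 1113119597 and 180694261:
1113119597 = 6·180694261 + 28954031
180694261 = 6·28954031 + 6970075
28954031 = 4·6970075 + 1073731
6970075 = 6·1073731 + 527689
1073731 = 2·527689 + 18353
527689 = 28·18353 + 13805
18353 = 1·13805 + 4548
13805 = 3·4548 + 161
4548 = 28·161 + 40
161 = 4·40 + 1
40 = 40·1 + 0
gcd = 1, so the inverse exists. Back-substitute:
1 = 161 − 4·40
1 = −4·4548 + 113·161
1 = 113·13805 − 343·4548
1 = −343·18353 + 456·13805
1 = 456·527689 − 13111·18353
1 = −13111·1073731 + 26678·527689
1 = 26678·6970075 − 173179·1073731
1 = −173179·28954031 + 719394·6970075
1 = 719394·180694261 − 4489543·28954031
1 = −4489543·1113119597 + 27656652·180694261
So 180694261·27656652 ≡ 1 (mod 1113119597).

27656652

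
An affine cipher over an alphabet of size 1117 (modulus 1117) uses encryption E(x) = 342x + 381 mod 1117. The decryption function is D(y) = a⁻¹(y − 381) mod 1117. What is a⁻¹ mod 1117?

Run Euclid on (1117, 342):
1117 = 3*342 + 91
342 = 3*91 + 69
91 = 1*69 + 22
69 = 3*22 + 3
22 = 7*3 + 1
3 = 3*1 + 0
gcd = 1, so the inverse exists. Back-substitute:
1 = 22 − 7·3
1 = −7·69 + 22·22
1 = 22·91 − 29·69
1 = −29·342 + 109·91
1 = 109·1117 − 356·342
So 342·(-356) ≡ 1 (mod 1117), and -356 ≡ 761 (mod 1117).

761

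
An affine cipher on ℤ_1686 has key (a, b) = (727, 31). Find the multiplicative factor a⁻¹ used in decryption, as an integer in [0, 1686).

gcd(1686, 727) by repeated division:
1686 = 2*727 + 232
727 = 3*232 + 31
232 = 7*31 + 15
31 = 2*15 + 1
15 = 15*1 + 0
The gcd is 1. Working backward:
1 = 31 − 2·15
1 = −2·232 + 15·31
1 = 15·727 − 47·232
1 = −47·1686 + 109·727
So 727·109 ≡ 1 (mod 1686).

109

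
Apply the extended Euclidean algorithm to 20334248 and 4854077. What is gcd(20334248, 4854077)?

1

Apply Euclid's algorithm to 20334248 and 4854077:
20334248 = 4*4854077 + 917940
4854077 = 5*917940 + 264377
917940 = 3*264377 + 124809
264377 = 2*124809 + 14759
124809 = 8*14759 + 6737
14759 = 2*6737 + 1285
6737 = 5*1285 + 312
1285 = 4*312 + 37
312 = 8*37 + 16
37 = 2*16 + 5
16 = 3*5 + 1
5 = 5*1 + 0
gcd(20334248, 4854077) = 1.
Back-substituting:
1 = 16 − 3·5
1 = −3·37 + 7·16
1 = 7·312 − 59·37
1 = −59·1285 + 243·312
1 = 243·6737 − 1274·1285
1 = −1274·14759 + 2791·6737
1 = 2791·124809 − 23602·14759
1 = −23602·264377 + 49995·124809
1 = 49995·917940 − 173587·264377
1 = −173587·4854077 + 917930·917940
1 = 917930·20334248 − 3845307·4854077
So 1 = (917930)·20334248 + (-3845307)·4854077.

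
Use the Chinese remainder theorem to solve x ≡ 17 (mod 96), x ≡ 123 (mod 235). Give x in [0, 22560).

Write x = 17 + 96·k. Then 96·k ≡ 123 − 17 ≡ 106 (mod 235).
Need 96⁻¹ mod 235. Extended Euclid on (235, 96):
235 = 2×96 + 43
96 = 2×43 + 10
43 = 4×10 + 3
10 = 3×3 + 1
3 = 3×1 + 0
Back-substitute:
1 = 10 − 3·3
1 = −3·43 + 13·10
1 = 13·96 − 29·43
1 = −29·235 + 71·96
96⁻¹ ≡ 71 (mod 235), so k ≡ 71·106 ≡ 6 (mod 235).
x = 17 + 96·6 = 593.

593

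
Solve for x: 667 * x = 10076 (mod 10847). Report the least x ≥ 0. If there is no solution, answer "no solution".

5463

First find gcd(667, 10847):
10847 = 16*667 + 175
667 = 3*175 + 142
175 = 1*142 + 33
142 = 4*33 + 10
33 = 3*10 + 3
10 = 3*3 + 1
3 = 3*1 + 0
gcd = 1, so a unique solution mod 10847 exists.
Back-substitute for the Bézout coefficients:
1 = 10 − 3·3
1 = −3·33 + 10·10
1 = 10·142 − 43·33
1 = −43·175 + 53·142
1 = 53·667 − 202·175
1 = −202·10847 + 3285·667
So 667·(3285) ≡ 1 (mod 10847), giving 667⁻¹ ≡ 3285.
x ≡ 667⁻¹·10076 ≡ 3285·10076 ≡ 5463 (mod 10847).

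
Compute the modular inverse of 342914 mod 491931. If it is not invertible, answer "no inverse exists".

no inverse exists

Compute gcd(342914, 491931):
491931 = 1*342914 + 149017
342914 = 2*149017 + 44880
149017 = 3*44880 + 14377
44880 = 3*14377 + 1749
14377 = 8*1749 + 385
1749 = 4*385 + 209
385 = 1*209 + 176
209 = 1*176 + 33
176 = 5*33 + 11
33 = 3*11 + 0
Since gcd = 11 > 1, 342914 is not a unit mod 491931.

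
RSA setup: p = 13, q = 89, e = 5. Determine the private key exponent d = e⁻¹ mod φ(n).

845

φ(n) = (p−1)(q−1) = 12·88 = 1056.
Need d with 5·d ≡ 1 (mod 1056). Apply the extended Euclidean algorithm:
1056 = 211*5 + 1
5 = 5*1 + 0
Back-substitute:
1 = 1056 − 211·5
So 5·(-211) ≡ 1 (mod 1056), hence d ≡ -211 ≡ 845 (mod 1056).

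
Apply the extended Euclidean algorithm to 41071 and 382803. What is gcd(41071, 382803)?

Apply Euclid's algorithm to 382803 and 41071:
382803 = 9×41071 + 13164
41071 = 3×13164 + 1579
13164 = 8×1579 + 532
1579 = 2×532 + 515
532 = 1×515 + 17
515 = 30×17 + 5
17 = 3×5 + 2
5 = 2×2 + 1
2 = 2×1 + 0
gcd(41071, 382803) = 1.
Express as a combination:
1 = 5 − 2·2
1 = −2·17 + 7·5
1 = 7·515 − 212·17
1 = −212·532 + 219·515
1 = 219·1579 − 650·532
1 = −650·13164 + 5419·1579
1 = 5419·41071 − 16907·13164
1 = −16907·382803 + 157582·41071
So 1 = (-16907)·382803 + (157582)·41071.

1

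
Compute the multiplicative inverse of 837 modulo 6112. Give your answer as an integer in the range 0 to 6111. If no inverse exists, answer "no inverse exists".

Run Euclid on (6112, 837):
6112 = 7·837 + 253
837 = 3·253 + 78
253 = 3·78 + 19
78 = 4·19 + 2
19 = 9·2 + 1
2 = 2·1 + 0
Since gcd(837, 6112) = 1, back-substitute to write 1 as a combination:
1 = 19 − 9·2
1 = −9·78 + 37·19
1 = 37·253 − 120·78
1 = −120·837 + 397·253
1 = 397·6112 − 2899·837
So 837·(-2899) ≡ 1 (mod 6112), and -2899 ≡ 3213 (mod 6112).

3213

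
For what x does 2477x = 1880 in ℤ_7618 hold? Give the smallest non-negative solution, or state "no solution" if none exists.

1966

First find gcd(2477, 7618):
7618 = 3·2477 + 187
2477 = 13·187 + 46
187 = 4·46 + 3
46 = 15·3 + 1
3 = 3·1 + 0
gcd = 1, so a unique solution mod 7618 exists.
Back-substitute for the Bézout coefficients:
1 = 46 − 15·3
1 = −15·187 + 61·46
1 = 61·2477 − 808·187
1 = −808·7618 + 2485·2477
So 2477·(2485) ≡ 1 (mod 7618), giving 2477⁻¹ ≡ 2485.
x ≡ 2477⁻¹·1880 ≡ 2485·1880 ≡ 1966 (mod 7618).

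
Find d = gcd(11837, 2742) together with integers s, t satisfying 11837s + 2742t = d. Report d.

1

Repeated division:
11837 = 4×2742 + 869
2742 = 3×869 + 135
869 = 6×135 + 59
135 = 2×59 + 17
59 = 3×17 + 8
17 = 2×8 + 1
8 = 8×1 + 0
gcd(11837, 2742) = 1.
Working backward:
1 = 17 − 2·8
1 = −2·59 + 7·17
1 = 7·135 − 16·59
1 = −16·869 + 103·135
1 = 103·2742 − 325·869
1 = −325·11837 + 1403·2742
So 1 = (-325)·11837 + (1403)·2742.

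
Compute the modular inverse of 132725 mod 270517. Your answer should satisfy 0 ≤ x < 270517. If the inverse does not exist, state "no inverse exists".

Run Euclid on (270517, 132725):
270517 = 2·132725 + 5067
132725 = 26·5067 + 983
5067 = 5·983 + 152
983 = 6·152 + 71
152 = 2·71 + 10
71 = 7·10 + 1
10 = 10·1 + 0
gcd = 1, so the inverse exists. Back-substitute:
1 = 71 − 7·10
1 = −7·152 + 15·71
1 = 15·983 − 97·152
1 = −97·5067 + 500·983
1 = 500·132725 − 13097·5067
1 = −13097·270517 + 26694·132725
So 132725·26694 ≡ 1 (mod 270517).

26694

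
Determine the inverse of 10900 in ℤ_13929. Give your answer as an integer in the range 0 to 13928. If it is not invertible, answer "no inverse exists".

9496

Apply the Euclidean algorithm to 13929 and 10900:
13929 = 1·10900 + 3029
10900 = 3·3029 + 1813
3029 = 1·1813 + 1216
1813 = 1·1216 + 597
1216 = 2·597 + 22
597 = 27·22 + 3
22 = 7·3 + 1
3 = 3·1 + 0
Since gcd(10900, 13929) = 1, back-substitute to write 1 as a combination:
1 = 22 − 7·3
1 = −7·597 + 190·22
1 = 190·1216 − 387·597
1 = −387·1813 + 577·1216
1 = 577·3029 − 964·1813
1 = −964·10900 + 3469·3029
1 = 3469·13929 − 4433·10900
Hence 10900⁻¹ ≡ -4433 ≡ 9496 (mod 13929).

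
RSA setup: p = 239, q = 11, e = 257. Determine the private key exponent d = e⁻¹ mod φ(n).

φ(n) = (p−1)(q−1) = 238·10 = 2380.
Need d with 257·d ≡ 1 (mod 2380). Apply the extended Euclidean algorithm:
2380 = 9×257 + 67
257 = 3×67 + 56
67 = 1×56 + 11
56 = 5×11 + 1
11 = 11×1 + 0
Back-substitute:
1 = 56 − 5·11
1 = −5·67 + 6·56
1 = 6·257 − 23·67
1 = −23·2380 + 213·257
So 257·213 ≡ 1 (mod 2380), hence d = 213.

213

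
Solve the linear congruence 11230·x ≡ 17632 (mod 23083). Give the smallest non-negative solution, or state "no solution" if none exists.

First find gcd(11230, 23083):
23083 = 2*11230 + 623
11230 = 18*623 + 16
623 = 38*16 + 15
16 = 1*15 + 1
15 = 15*1 + 0
gcd = 1, so a unique solution mod 23083 exists.
Back-substitute for the Bézout coefficients:
1 = 16 − 15
1 = −623 + 39·16
1 = 39·11230 − 703·623
1 = −703·23083 + 1445·11230
So 11230·(1445) ≡ 1 (mod 23083), giving 11230⁻¹ ≡ 1445.
x ≡ 11230⁻¹·17632 ≡ 1445·17632 ≡ 17691 (mod 23083).

17691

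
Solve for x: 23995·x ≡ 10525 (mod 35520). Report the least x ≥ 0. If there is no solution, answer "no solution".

4807

First find gcd(23995, 35520):
35520 = 1·23995 + 11525
23995 = 2·11525 + 945
11525 = 12·945 + 185
945 = 5·185 + 20
185 = 9·20 + 5
20 = 4·5 + 0
gcd = 5 and 5 | 10525, so solutions exist. Divide through by 5: 4799x ≡ 2105 (mod 7104).
Now find 4799⁻¹ mod 7104:
7104 = 1×4799 + 2305
4799 = 2×2305 + 189
2305 = 12×189 + 37
189 = 5×37 + 4
37 = 9×4 + 1
4 = 4×1 + 0
Back-substitute:
1 = 37 − 9·4
1 = −9·189 + 46·37
1 = 46·2305 − 561·189
1 = −561·4799 + 1168·2305
1 = 1168·7104 − 1729·4799
So 4799·(-1729) ≡ 1 (mod 7104), i.e. 4799⁻¹ ≡ 5375.
Then x ≡ 5375·2105 ≡ 4807 (mod 7104); the smallest non-negative solution is x = 4807.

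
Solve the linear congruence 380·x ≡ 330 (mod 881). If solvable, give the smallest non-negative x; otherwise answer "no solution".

First find gcd(380, 881):
881 = 2*380 + 121
380 = 3*121 + 17
121 = 7*17 + 2
17 = 8*2 + 1
2 = 2*1 + 0
gcd = 1, so a unique solution mod 881 exists.
Back-substitute for the Bézout coefficients:
1 = 17 − 8·2
1 = −8·121 + 57·17
1 = 57·380 − 179·121
1 = −179·881 + 415·380
So 380·(415) ≡ 1 (mod 881), giving 380⁻¹ ≡ 415.
x ≡ 380⁻¹·330 ≡ 415·330 ≡ 395 (mod 881).

395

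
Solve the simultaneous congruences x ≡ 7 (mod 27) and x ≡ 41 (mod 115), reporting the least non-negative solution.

Write x = 7 + 27·k. Then 27·k ≡ 41 − 7 ≡ 34 (mod 115).
Need 27⁻¹ mod 115. Extended Euclid on (115, 27):
115 = 4*27 + 7
27 = 3*7 + 6
7 = 1*6 + 1
6 = 6*1 + 0
Back-substitute:
1 = 7 − 6
1 = −27 + 4·7
1 = 4·115 − 17·27
27⁻¹ ≡ 98 (mod 115), so k ≡ 98·34 ≡ 112 (mod 115).
x = 7 + 27·112 = 3031.

3031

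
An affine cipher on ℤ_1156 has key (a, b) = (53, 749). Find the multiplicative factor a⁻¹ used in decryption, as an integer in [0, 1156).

Apply the Euclidean algorithm to 1156 and 53:
1156 = 21*53 + 43
53 = 1*43 + 10
43 = 4*10 + 3
10 = 3*3 + 1
3 = 3*1 + 0
Since gcd(53, 1156) = 1, back-substitute to write 1 as a combination:
1 = 10 − 3·3
1 = −3·43 + 13·10
1 = 13·53 − 16·43
1 = −16·1156 + 349·53
So 53·349 ≡ 1 (mod 1156).

349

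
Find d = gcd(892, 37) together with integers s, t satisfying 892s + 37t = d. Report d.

1

Euclidean algorithm:
892 = 24·37 + 4
37 = 9·4 + 1
4 = 4·1 + 0
gcd(892, 37) = 1.
Back-substituting:
1 = 37 − 9·4
1 = −9·892 + 217·37
So 1 = (-9)·892 + (217)·37.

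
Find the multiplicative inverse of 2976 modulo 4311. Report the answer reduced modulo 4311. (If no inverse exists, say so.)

Euclidean algorithm on 4311, 2976:
4311 = 1·2976 + 1335
2976 = 2·1335 + 306
1335 = 4·306 + 111
306 = 2·111 + 84
111 = 1·84 + 27
84 = 3·27 + 3
27 = 9·3 + 0
gcd(2976, 4311) = 3 ≠ 1, so 2976 has no multiplicative inverse modulo 4311.

no inverse exists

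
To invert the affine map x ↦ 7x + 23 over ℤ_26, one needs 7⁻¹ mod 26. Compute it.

15

Apply the Euclidean algorithm to 26 and 7:
26 = 3×7 + 5
7 = 1×5 + 2
5 = 2×2 + 1
2 = 2×1 + 0
gcd = 1, so the inverse exists. Back-substitute:
1 = 5 − 2·2
1 = −2·7 + 3·5
1 = 3·26 − 11·7
So 7·(-11) ≡ 1 (mod 26), and -11 ≡ 15 (mod 26).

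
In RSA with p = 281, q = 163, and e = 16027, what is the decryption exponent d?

φ(n) = (p−1)(q−1) = 280·162 = 45360.
Need d with 16027·d ≡ 1 (mod 45360). Apply the extended Euclidean algorithm:
45360 = 2*16027 + 13306
16027 = 1*13306 + 2721
13306 = 4*2721 + 2422
2721 = 1*2422 + 299
2422 = 8*299 + 30
299 = 9*30 + 29
30 = 1*29 + 1
29 = 29*1 + 0
Back-substitute:
1 = 30 − 29
1 = −299 + 10·30
1 = 10·2422 − 81·299
1 = −81·2721 + 91·2422
1 = 91·13306 − 445·2721
1 = −445·16027 + 536·13306
1 = 536·45360 − 1517·16027
So 16027·(-1517) ≡ 1 (mod 45360), hence d ≡ -1517 ≡ 43843 (mod 45360).

43843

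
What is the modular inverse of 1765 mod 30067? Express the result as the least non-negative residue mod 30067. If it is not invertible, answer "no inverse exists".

7274

Apply the Euclidean algorithm to 30067 and 1765:
30067 = 17×1765 + 62
1765 = 28×62 + 29
62 = 2×29 + 4
29 = 7×4 + 1
4 = 4×1 + 0
The gcd is 1. Working backward:
1 = 29 − 7·4
1 = −7·62 + 15·29
1 = 15·1765 − 427·62
1 = −427·30067 + 7274·1765
So 1765·7274 ≡ 1 (mod 30067).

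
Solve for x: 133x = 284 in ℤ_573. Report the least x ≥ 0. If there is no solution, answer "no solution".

First find gcd(133, 573):
573 = 4·133 + 41
133 = 3·41 + 10
41 = 4·10 + 1
10 = 10·1 + 0
gcd = 1, so a unique solution mod 573 exists.
Back-substitute for the Bézout coefficients:
1 = 41 − 4·10
1 = −4·133 + 13·41
1 = 13·573 − 56·133
So 133·(-56) ≡ 1 (mod 573), giving 133⁻¹ ≡ 517.
x ≡ 133⁻¹·284 ≡ 517·284 ≡ 140 (mod 573).

140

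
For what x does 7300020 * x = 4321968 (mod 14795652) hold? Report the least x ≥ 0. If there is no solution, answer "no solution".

262797

First find gcd(7300020, 14795652):
14795652 = 2×7300020 + 195612
7300020 = 37×195612 + 62376
195612 = 3×62376 + 8484
62376 = 7×8484 + 2988
8484 = 2×2988 + 2508
2988 = 1×2508 + 480
2508 = 5×480 + 108
480 = 4×108 + 48
108 = 2×48 + 12
48 = 4×12 + 0
gcd = 12 and 12 | 4321968, so solutions exist. Divide through by 12: 608335x ≡ 360164 (mod 1232971).
Now find 608335⁻¹ mod 1232971:
1232971 = 2*608335 + 16301
608335 = 37*16301 + 5198
16301 = 3*5198 + 707
5198 = 7*707 + 249
707 = 2*249 + 209
249 = 1*209 + 40
209 = 5*40 + 9
40 = 4*9 + 4
9 = 2*4 + 1
4 = 4*1 + 0
Back-substitute:
1 = 9 − 2·4
1 = −2·40 + 9·9
1 = 9·209 − 47·40
1 = −47·249 + 56·209
1 = 56·707 − 159·249
1 = −159·5198 + 1169·707
1 = 1169·16301 − 3666·5198
1 = −3666·608335 + 136811·16301
1 = 136811·1232971 − 277288·608335
So 608335·(-277288) ≡ 1 (mod 1232971), i.e. 608335⁻¹ ≡ 955683.
Then x ≡ 955683·360164 ≡ 262797 (mod 1232971); the smallest non-negative solution is x = 262797.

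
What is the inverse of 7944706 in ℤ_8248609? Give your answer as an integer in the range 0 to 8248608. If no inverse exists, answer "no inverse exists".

6632967

Extended Euclidean algorithm:
8248609 = 1*7944706 + 303903
7944706 = 26*303903 + 43228
303903 = 7*43228 + 1307
43228 = 33*1307 + 97
1307 = 13*97 + 46
97 = 2*46 + 5
46 = 9*5 + 1
5 = 5*1 + 0
gcd = 1, so the inverse exists. Back-substitute:
1 = 46 − 9·5
1 = −9·97 + 19·46
1 = 19·1307 − 256·97
1 = −256·43228 + 8467·1307
1 = 8467·303903 − 59525·43228
1 = −59525·7944706 + 1556117·303903
1 = 1556117·8248609 − 1615642·7944706
Hence 7944706⁻¹ ≡ -1615642 ≡ 6632967 (mod 8248609).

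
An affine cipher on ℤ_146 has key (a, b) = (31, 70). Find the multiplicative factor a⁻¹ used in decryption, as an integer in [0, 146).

Extended Euclidean algorithm:
146 = 4·31 + 22
31 = 1·22 + 9
22 = 2·9 + 4
9 = 2·4 + 1
4 = 4·1 + 0
gcd = 1, so the inverse exists. Back-substitute:
1 = 9 − 2·4
1 = −2·22 + 5·9
1 = 5·31 − 7·22
1 = −7·146 + 33·31
So 31·33 ≡ 1 (mod 146).

33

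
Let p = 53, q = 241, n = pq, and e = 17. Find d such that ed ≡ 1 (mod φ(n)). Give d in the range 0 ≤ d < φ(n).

5873

φ(n) = (p−1)(q−1) = 52·240 = 12480.
Need d with 17·d ≡ 1 (mod 12480). Apply the extended Euclidean algorithm:
12480 = 734·17 + 2
17 = 8·2 + 1
2 = 2·1 + 0
Back-substitute:
1 = 17 − 8·2
1 = −8·12480 + 5873·17
So 17·5873 ≡ 1 (mod 12480), hence d = 5873.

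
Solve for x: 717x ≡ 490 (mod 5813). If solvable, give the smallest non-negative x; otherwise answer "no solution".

1006

First find gcd(717, 5813):
5813 = 8*717 + 77
717 = 9*77 + 24
77 = 3*24 + 5
24 = 4*5 + 4
5 = 1*4 + 1
4 = 4*1 + 0
gcd = 1, so a unique solution mod 5813 exists.
Back-substitute for the Bézout coefficients:
1 = 5 − 4
1 = −24 + 5·5
1 = 5·77 − 16·24
1 = −16·717 + 149·77
1 = 149·5813 − 1208·717
So 717·(-1208) ≡ 1 (mod 5813), giving 717⁻¹ ≡ 4605.
x ≡ 717⁻¹·490 ≡ 4605·490 ≡ 1006 (mod 5813).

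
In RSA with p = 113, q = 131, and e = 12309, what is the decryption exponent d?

φ(n) = (p−1)(q−1) = 112·130 = 14560.
Need d with 12309·d ≡ 1 (mod 14560). Apply the extended Euclidean algorithm:
14560 = 1×12309 + 2251
12309 = 5×2251 + 1054
2251 = 2×1054 + 143
1054 = 7×143 + 53
143 = 2×53 + 37
53 = 1×37 + 16
37 = 2×16 + 5
16 = 3×5 + 1
5 = 5×1 + 0
Back-substitute:
1 = 16 − 3·5
1 = −3·37 + 7·16
1 = 7·53 − 10·37
1 = −10·143 + 27·53
1 = 27·1054 − 199·143
1 = −199·2251 + 425·1054
1 = 425·12309 − 2324·2251
1 = −2324·14560 + 2749·12309
So 12309·2749 ≡ 1 (mod 14560), hence d = 2749.

2749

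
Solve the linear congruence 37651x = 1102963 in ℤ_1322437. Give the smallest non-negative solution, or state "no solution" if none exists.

578725

First find gcd(37651, 1322437):
1322437 = 35·37651 + 4652
37651 = 8·4652 + 435
4652 = 10·435 + 302
435 = 1·302 + 133
302 = 2·133 + 36
133 = 3·36 + 25
36 = 1·25 + 11
25 = 2·11 + 3
11 = 3·3 + 2
3 = 1·2 + 1
2 = 2·1 + 0
gcd = 1, so a unique solution mod 1322437 exists.
Back-substitute for the Bézout coefficients:
1 = 3 − 2
1 = −11 + 4·3
1 = 4·25 − 9·11
1 = −9·36 + 13·25
1 = 13·133 − 48·36
1 = −48·302 + 109·133
1 = 109·435 − 157·302
1 = −157·4652 + 1679·435
1 = 1679·37651 − 13589·4652
1 = −13589·1322437 + 477294·37651
So 37651·(477294) ≡ 1 (mod 1322437), giving 37651⁻¹ ≡ 477294.
x ≡ 37651⁻¹·1102963 ≡ 477294·1102963 ≡ 578725 (mod 1322437).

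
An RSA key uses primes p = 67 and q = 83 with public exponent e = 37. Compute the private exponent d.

φ(n) = (p−1)(q−1) = 66·82 = 5412.
Need d with 37·d ≡ 1 (mod 5412). Apply the extended Euclidean algorithm:
5412 = 146×37 + 10
37 = 3×10 + 7
10 = 1×7 + 3
7 = 2×3 + 1
3 = 3×1 + 0
Back-substitute:
1 = 7 − 2·3
1 = −2·10 + 3·7
1 = 3·37 − 11·10
1 = −11·5412 + 1609·37
So 37·1609 ≡ 1 (mod 5412), hence d = 1609.

1609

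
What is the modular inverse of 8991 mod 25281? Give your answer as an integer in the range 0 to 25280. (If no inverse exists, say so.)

Compute gcd(8991, 25281):
25281 = 2×8991 + 7299
8991 = 1×7299 + 1692
7299 = 4×1692 + 531
1692 = 3×531 + 99
531 = 5×99 + 36
99 = 2×36 + 27
36 = 1×27 + 9
27 = 3×9 + 0
gcd(8991, 25281) = 9 ≠ 1, so 8991 has no multiplicative inverse modulo 25281.

no inverse exists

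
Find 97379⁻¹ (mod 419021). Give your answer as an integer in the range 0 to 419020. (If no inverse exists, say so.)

77101

Run Euclid on (419021, 97379):
419021 = 4*97379 + 29505
97379 = 3*29505 + 8864
29505 = 3*8864 + 2913
8864 = 3*2913 + 125
2913 = 23*125 + 38
125 = 3*38 + 11
38 = 3*11 + 5
11 = 2*5 + 1
5 = 5*1 + 0
Since gcd(97379, 419021) = 1, back-substitute to write 1 as a combination:
1 = 11 − 2·5
1 = −2·38 + 7·11
1 = 7·125 − 23·38
1 = −23·2913 + 536·125
1 = 536·8864 − 1631·2913
1 = −1631·29505 + 5429·8864
1 = 5429·97379 − 17918·29505
1 = −17918·419021 + 77101·97379
So 97379·77101 ≡ 1 (mod 419021).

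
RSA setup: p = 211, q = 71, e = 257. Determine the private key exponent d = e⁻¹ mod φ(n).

7493

φ(n) = (p−1)(q−1) = 210·70 = 14700.
Need d with 257·d ≡ 1 (mod 14700). Apply the extended Euclidean algorithm:
14700 = 57·257 + 51
257 = 5·51 + 2
51 = 25·2 + 1
2 = 2·1 + 0
Back-substitute:
1 = 51 − 25·2
1 = −25·257 + 126·51
1 = 126·14700 − 7207·257
So 257·(-7207) ≡ 1 (mod 14700), hence d ≡ -7207 ≡ 7493 (mod 14700).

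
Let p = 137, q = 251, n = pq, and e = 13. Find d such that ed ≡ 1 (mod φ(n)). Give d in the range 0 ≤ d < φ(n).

13077

φ(n) = (p−1)(q−1) = 136·250 = 34000.
Need d with 13·d ≡ 1 (mod 34000). Apply the extended Euclidean algorithm:
34000 = 2615×13 + 5
13 = 2×5 + 3
5 = 1×3 + 2
3 = 1×2 + 1
2 = 2×1 + 0
Back-substitute:
1 = 3 − 2
1 = −5 + 2·3
1 = 2·13 − 5·5
1 = −5·34000 + 13077·13
So 13·13077 ≡ 1 (mod 34000), hence d = 13077.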